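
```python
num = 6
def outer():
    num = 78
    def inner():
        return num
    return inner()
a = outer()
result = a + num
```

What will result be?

Step 1: outer() has local num = 78. inner() reads from enclosing.
Step 2: outer() returns 78. Global num = 6 unchanged.
Step 3: result = 78 + 6 = 84

The answer is 84.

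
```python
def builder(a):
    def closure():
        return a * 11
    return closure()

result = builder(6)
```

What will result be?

Step 1: builder(6) binds parameter a = 6.
Step 2: closure() accesses a = 6 from enclosing scope.
Step 3: result = 6 * 11 = 66

The answer is 66.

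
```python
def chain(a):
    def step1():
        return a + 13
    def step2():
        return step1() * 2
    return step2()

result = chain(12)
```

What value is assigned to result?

Step 1: chain(12) captures a = 12.
Step 2: step2() calls step1() which returns 12 + 13 = 25.
Step 3: step2() returns 25 * 2 = 50

The answer is 50.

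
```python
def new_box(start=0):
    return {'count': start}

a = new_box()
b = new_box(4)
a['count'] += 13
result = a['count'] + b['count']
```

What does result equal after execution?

Step 1: new_box() returns a new dict each call (immutable default 0).
Step 2: a = {'count': 0}, b = {'count': 4}.
Step 3: a['count'] += 13 = 13. result = 13 + 4 = 17

The answer is 17.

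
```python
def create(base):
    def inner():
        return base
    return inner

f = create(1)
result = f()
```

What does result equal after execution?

Step 1: create(1) creates closure capturing base = 1.
Step 2: f() returns the captured base = 1.
Step 3: result = 1

The answer is 1.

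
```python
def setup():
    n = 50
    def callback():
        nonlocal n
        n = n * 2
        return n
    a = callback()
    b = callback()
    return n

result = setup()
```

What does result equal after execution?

Step 1: n starts at 50.
Step 2: First callback(): n = 50 * 2 = 100.
Step 3: Second callback(): n = 100 * 2 = 200.
Step 4: result = 200

The answer is 200.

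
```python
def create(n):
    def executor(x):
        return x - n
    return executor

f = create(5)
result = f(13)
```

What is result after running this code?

Step 1: create(5) creates a closure capturing n = 5.
Step 2: f(13) computes 13 - 5 = 8.
Step 3: result = 8

The answer is 8.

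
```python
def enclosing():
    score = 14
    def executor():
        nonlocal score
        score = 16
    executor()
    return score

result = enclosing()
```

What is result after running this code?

Step 1: enclosing() sets score = 14.
Step 2: executor() uses nonlocal to reassign score = 16.
Step 3: result = 16

The answer is 16.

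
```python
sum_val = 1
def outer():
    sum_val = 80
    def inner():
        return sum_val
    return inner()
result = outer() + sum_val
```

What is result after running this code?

Step 1: Global sum_val = 1. outer() shadows with sum_val = 80.
Step 2: inner() returns enclosing sum_val = 80. outer() = 80.
Step 3: result = 80 + global sum_val (1) = 81

The answer is 81.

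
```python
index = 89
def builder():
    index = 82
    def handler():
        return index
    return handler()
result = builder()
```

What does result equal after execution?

Step 1: index = 89 globally, but builder() defines index = 82 locally.
Step 2: handler() looks up index. Not in local scope, so checks enclosing scope (builder) and finds index = 82.
Step 3: result = 82

The answer is 82.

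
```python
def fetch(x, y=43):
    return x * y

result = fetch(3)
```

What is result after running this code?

Step 1: fetch(3) uses default y = 43.
Step 2: Returns 3 * 43 = 129.
Step 3: result = 129

The answer is 129.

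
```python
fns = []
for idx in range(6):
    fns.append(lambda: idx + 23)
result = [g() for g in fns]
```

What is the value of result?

Step 1: All lambdas capture idx by reference. After the loop, idx = 5.
Step 2: Each call returns 5 + 23 = 28.
Step 3: result = [28, 28, 28, 28, 28, 28]

The answer is [28, 28, 28, 28, 28, 28].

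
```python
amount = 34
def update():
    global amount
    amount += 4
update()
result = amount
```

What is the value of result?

Step 1: amount = 34 globally.
Step 2: update() modifies global amount: amount += 4 = 38.
Step 3: result = 38

The answer is 38.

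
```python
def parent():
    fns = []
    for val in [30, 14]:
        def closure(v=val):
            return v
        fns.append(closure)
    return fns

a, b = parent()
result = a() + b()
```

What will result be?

Step 1: Default argument v=val captures val at each iteration.
Step 2: a() returns 30 (captured at first iteration), b() returns 14 (captured at second).
Step 3: result = 30 + 14 = 44

The answer is 44.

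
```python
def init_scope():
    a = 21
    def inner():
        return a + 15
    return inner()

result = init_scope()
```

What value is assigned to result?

Step 1: init_scope() defines a = 21.
Step 2: inner() reads a = 21 from enclosing scope, returns 21 + 15 = 36.
Step 3: result = 36

The answer is 36.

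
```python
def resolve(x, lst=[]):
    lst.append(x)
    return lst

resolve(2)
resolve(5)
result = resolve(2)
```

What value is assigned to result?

Step 1: Mutable default argument gotcha! The list [] is created once.
Step 2: Each call appends to the SAME list: [2], [2, 5], [2, 5, 2].
Step 3: result = [2, 5, 2]

The answer is [2, 5, 2].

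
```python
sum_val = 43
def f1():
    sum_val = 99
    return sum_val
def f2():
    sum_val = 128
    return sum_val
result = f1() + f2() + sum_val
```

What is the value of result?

Step 1: Each function shadows global sum_val with its own local.
Step 2: f1() returns 99, f2() returns 128.
Step 3: Global sum_val = 43 is unchanged. result = 99 + 128 + 43 = 270

The answer is 270.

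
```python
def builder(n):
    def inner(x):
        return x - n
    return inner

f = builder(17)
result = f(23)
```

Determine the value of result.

Step 1: builder(17) creates a closure capturing n = 17.
Step 2: f(23) computes 23 - 17 = 6.
Step 3: result = 6

The answer is 6.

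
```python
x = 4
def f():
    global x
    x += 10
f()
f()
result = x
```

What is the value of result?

Step 1: x = 4.
Step 2: First f(): x = 4 + 10 = 14.
Step 3: Second f(): x = 14 + 10 = 24. result = 24

The answer is 24.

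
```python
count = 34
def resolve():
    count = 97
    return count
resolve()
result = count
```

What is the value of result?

Step 1: Global count = 34.
Step 2: resolve() creates local count = 97 (shadow, not modification).
Step 3: After resolve() returns, global count is unchanged. result = 34

The answer is 34.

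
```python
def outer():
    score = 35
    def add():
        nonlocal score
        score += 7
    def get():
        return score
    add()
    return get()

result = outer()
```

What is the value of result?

Step 1: score = 35. add() modifies it via nonlocal, get() reads it.
Step 2: add() makes score = 35 + 7 = 42.
Step 3: get() returns 42. result = 42

The answer is 42.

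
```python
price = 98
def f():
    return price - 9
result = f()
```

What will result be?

Step 1: price = 98 is defined globally.
Step 2: f() looks up price from global scope = 98, then computes 98 - 9 = 89.
Step 3: result = 89

The answer is 89.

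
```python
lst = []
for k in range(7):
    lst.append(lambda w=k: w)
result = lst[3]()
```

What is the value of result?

Step 1: Default argument w=k captures k's value at each iteration.
Step 2: lst[3] captured w = 3 when k was 3.
Step 3: result = 3

The answer is 3.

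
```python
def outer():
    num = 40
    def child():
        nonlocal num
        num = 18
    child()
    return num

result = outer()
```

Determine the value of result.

Step 1: outer() sets num = 40.
Step 2: child() uses nonlocal to reassign num = 18.
Step 3: result = 18

The answer is 18.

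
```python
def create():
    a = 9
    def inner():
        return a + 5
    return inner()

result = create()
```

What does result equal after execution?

Step 1: create() defines a = 9.
Step 2: inner() reads a = 9 from enclosing scope, returns 9 + 5 = 14.
Step 3: result = 14

The answer is 14.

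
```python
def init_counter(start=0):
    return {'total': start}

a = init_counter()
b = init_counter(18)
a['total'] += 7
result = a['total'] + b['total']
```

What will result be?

Step 1: init_counter() returns a new dict each call (immutable default 0).
Step 2: a = {'total': 0}, b = {'total': 18}.
Step 3: a['total'] += 7 = 7. result = 7 + 18 = 25

The answer is 25.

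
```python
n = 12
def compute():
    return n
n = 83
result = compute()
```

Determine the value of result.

Step 1: n is first set to 12, then reassigned to 83.
Step 2: compute() is called after the reassignment, so it looks up the current global n = 83.
Step 3: result = 83

The answer is 83.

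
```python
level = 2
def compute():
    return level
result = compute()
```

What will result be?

Step 1: level = 2 is defined in the global scope.
Step 2: compute() looks up level. No local level exists, so Python checks the global scope via LEGB rule and finds level = 2.
Step 3: result = 2

The answer is 2.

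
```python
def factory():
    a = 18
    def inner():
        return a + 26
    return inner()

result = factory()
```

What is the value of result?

Step 1: factory() defines a = 18.
Step 2: inner() reads a = 18 from enclosing scope, returns 18 + 26 = 44.
Step 3: result = 44

The answer is 44.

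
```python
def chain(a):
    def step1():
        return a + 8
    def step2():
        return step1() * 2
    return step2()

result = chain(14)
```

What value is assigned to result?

Step 1: chain(14) captures a = 14.
Step 2: step2() calls step1() which returns 14 + 8 = 22.
Step 3: step2() returns 22 * 2 = 44

The answer is 44.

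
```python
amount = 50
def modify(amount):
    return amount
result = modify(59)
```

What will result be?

Step 1: Global amount = 50.
Step 2: modify(59) takes parameter amount = 59, which shadows the global.
Step 3: result = 59

The answer is 59.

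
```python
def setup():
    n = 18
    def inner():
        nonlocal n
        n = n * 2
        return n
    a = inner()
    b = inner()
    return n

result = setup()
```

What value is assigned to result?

Step 1: n starts at 18.
Step 2: First inner(): n = 18 * 2 = 36.
Step 3: Second inner(): n = 36 * 2 = 72.
Step 4: result = 72

The answer is 72.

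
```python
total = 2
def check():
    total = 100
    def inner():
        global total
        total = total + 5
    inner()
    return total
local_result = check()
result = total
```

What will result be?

Step 1: Global total = 2. check() creates local total = 100.
Step 2: inner() declares global total and adds 5: global total = 2 + 5 = 7.
Step 3: check() returns its local total = 100 (unaffected by inner).
Step 4: result = global total = 7

The answer is 7.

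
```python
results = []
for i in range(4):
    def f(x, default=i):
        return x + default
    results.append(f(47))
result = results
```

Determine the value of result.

Step 1: Default argument default=i is evaluated at function definition time.
Step 2: Each iteration creates f with default = current i value.
Step 3: f(47) returns 47 + default. results = [47, 48, 49, 50]

The answer is [47, 48, 49, 50].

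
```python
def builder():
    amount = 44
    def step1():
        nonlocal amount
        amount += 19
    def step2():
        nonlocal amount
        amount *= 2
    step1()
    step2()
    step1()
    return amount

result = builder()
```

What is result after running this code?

Step 1: amount = 44.
Step 2: step1(): amount = 44 + 19 = 63.
Step 3: step2(): amount = 63 * 2 = 126.
Step 4: step1(): amount = 126 + 19 = 145. result = 145

The answer is 145.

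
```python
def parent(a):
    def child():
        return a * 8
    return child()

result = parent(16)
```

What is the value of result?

Step 1: parent(16) binds parameter a = 16.
Step 2: child() accesses a = 16 from enclosing scope.
Step 3: result = 16 * 8 = 128

The answer is 128.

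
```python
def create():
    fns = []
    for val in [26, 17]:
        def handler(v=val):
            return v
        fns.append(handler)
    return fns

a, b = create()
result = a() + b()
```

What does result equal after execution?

Step 1: Default argument v=val captures val at each iteration.
Step 2: a() returns 26 (captured at first iteration), b() returns 17 (captured at second).
Step 3: result = 26 + 17 = 43

The answer is 43.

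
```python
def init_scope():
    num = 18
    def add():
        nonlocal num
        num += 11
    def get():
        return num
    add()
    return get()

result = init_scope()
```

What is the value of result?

Step 1: num = 18. add() modifies it via nonlocal, get() reads it.
Step 2: add() makes num = 18 + 11 = 29.
Step 3: get() returns 29. result = 29

The answer is 29.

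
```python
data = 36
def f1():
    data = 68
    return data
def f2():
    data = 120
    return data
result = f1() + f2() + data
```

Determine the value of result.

Step 1: Each function shadows global data with its own local.
Step 2: f1() returns 68, f2() returns 120.
Step 3: Global data = 36 is unchanged. result = 68 + 120 + 36 = 224

The answer is 224.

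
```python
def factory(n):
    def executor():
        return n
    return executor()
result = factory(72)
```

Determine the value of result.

Step 1: factory(72) binds parameter n = 72.
Step 2: executor() looks up n in enclosing scope and finds the parameter n = 72.
Step 3: result = 72

The answer is 72.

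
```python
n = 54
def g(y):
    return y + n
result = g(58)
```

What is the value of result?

Step 1: n = 54 is defined globally.
Step 2: g(58) uses parameter y = 58 and looks up n from global scope = 54.
Step 3: result = 58 + 54 = 112

The answer is 112.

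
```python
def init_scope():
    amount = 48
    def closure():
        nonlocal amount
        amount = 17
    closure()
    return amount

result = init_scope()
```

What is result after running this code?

Step 1: init_scope() sets amount = 48.
Step 2: closure() uses nonlocal to reassign amount = 17.
Step 3: result = 17

The answer is 17.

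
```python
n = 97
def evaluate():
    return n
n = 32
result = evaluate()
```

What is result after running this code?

Step 1: n is first set to 97, then reassigned to 32.
Step 2: evaluate() is called after the reassignment, so it looks up the current global n = 32.
Step 3: result = 32

The answer is 32.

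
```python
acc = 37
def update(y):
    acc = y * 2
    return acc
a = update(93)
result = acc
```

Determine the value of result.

Step 1: Global acc = 37.
Step 2: update(93) creates local acc = 93 * 2 = 186.
Step 3: Global acc unchanged because no global keyword. result = 37

The answer is 37.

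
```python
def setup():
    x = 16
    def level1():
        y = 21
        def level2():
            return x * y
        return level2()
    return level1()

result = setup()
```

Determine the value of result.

Step 1: x = 16 in setup. y = 21 in level1.
Step 2: level2() reads x = 16 and y = 21 from enclosing scopes.
Step 3: result = 16 * 21 = 336

The answer is 336.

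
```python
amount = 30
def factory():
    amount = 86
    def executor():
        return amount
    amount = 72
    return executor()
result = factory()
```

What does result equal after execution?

Step 1: factory() sets amount = 86, then later amount = 72.
Step 2: executor() is called after amount is reassigned to 72. Closures capture variables by reference, not by value.
Step 3: result = 72

The answer is 72.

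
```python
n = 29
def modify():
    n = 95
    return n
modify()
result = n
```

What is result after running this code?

Step 1: n = 29 globally.
Step 2: modify() creates a LOCAL n = 95 (no global keyword!).
Step 3: The global n is unchanged. result = 29

The answer is 29.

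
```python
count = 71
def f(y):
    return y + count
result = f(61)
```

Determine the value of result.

Step 1: count = 71 is defined globally.
Step 2: f(61) uses parameter y = 61 and looks up count from global scope = 71.
Step 3: result = 61 + 71 = 132

The answer is 132.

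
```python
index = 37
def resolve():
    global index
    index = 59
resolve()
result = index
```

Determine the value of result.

Step 1: index = 37 globally.
Step 2: resolve() declares global index and sets it to 59.
Step 3: After resolve(), global index = 59. result = 59

The answer is 59.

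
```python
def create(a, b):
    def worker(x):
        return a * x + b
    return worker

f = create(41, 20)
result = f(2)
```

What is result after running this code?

Step 1: create(41, 20) captures a = 41, b = 20.
Step 2: f(2) computes 41 * 2 + 20 = 102.
Step 3: result = 102

The answer is 102.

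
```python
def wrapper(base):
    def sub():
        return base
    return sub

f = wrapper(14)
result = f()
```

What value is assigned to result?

Step 1: wrapper(14) creates closure capturing base = 14.
Step 2: f() returns the captured base = 14.
Step 3: result = 14

The answer is 14.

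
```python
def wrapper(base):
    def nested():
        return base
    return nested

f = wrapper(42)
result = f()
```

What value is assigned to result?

Step 1: wrapper(42) creates closure capturing base = 42.
Step 2: f() returns the captured base = 42.
Step 3: result = 42

The answer is 42.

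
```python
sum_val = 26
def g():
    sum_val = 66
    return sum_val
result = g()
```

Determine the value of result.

Step 1: Global sum_val = 26.
Step 2: g() creates local sum_val = 66, shadowing the global.
Step 3: Returns local sum_val = 66. result = 66

The answer is 66.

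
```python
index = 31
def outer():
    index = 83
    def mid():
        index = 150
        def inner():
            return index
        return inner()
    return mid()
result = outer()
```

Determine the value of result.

Step 1: Three levels of shadowing: global 31, outer 83, mid 150.
Step 2: inner() finds index = 150 in enclosing mid() scope.
Step 3: result = 150

The answer is 150.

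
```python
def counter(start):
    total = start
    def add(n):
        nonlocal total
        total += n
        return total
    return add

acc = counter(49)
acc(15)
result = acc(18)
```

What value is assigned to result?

Step 1: counter(49) creates closure with total = 49.
Step 2: First acc(15): total = 49 + 15 = 64.
Step 3: Second acc(18): total = 64 + 18 = 82. result = 82

The answer is 82.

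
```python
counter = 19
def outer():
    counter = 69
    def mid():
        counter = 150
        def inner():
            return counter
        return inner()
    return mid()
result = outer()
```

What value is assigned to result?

Step 1: Three levels of shadowing: global 19, outer 69, mid 150.
Step 2: inner() finds counter = 150 in enclosing mid() scope.
Step 3: result = 150

The answer is 150.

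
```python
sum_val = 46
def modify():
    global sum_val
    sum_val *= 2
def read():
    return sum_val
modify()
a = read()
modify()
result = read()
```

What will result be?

Step 1: sum_val = 46.
Step 2: First modify(): sum_val = 46 * 2 = 92.
Step 3: Second modify(): sum_val = 92 * 2 = 184.
Step 4: read() returns 184

The answer is 184.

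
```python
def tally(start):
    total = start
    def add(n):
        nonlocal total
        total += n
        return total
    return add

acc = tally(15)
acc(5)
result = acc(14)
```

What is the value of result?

Step 1: tally(15) creates closure with total = 15.
Step 2: First acc(5): total = 15 + 5 = 20.
Step 3: Second acc(14): total = 20 + 14 = 34. result = 34

The answer is 34.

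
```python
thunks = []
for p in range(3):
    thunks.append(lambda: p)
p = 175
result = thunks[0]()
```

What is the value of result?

Step 1: Lambdas capture the variable p by reference, not by value.
Step 2: After the loop, p is reassigned to 175.
Step 3: thunks[0]() looks up the current p = 175. result = 175

The answer is 175.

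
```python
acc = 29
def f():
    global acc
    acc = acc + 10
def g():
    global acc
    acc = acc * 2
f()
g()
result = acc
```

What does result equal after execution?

Step 1: acc = 29.
Step 2: f() adds 10: acc = 29 + 10 = 39.
Step 3: g() doubles: acc = 39 * 2 = 78.
Step 4: result = 78

The answer is 78.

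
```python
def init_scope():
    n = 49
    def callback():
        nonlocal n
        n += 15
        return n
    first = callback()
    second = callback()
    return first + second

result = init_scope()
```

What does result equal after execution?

Step 1: n starts at 49.
Step 2: First call: n = 49 + 15 = 64, returns 64.
Step 3: Second call: n = 64 + 15 = 79, returns 79.
Step 4: result = 64 + 79 = 143

The answer is 143.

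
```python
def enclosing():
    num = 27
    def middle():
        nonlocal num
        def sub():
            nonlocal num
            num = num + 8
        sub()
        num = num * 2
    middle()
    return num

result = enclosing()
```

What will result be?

Step 1: num = 27.
Step 2: sub() adds 8: num = 27 + 8 = 35.
Step 3: middle() doubles: num = 35 * 2 = 70.
Step 4: result = 70

The answer is 70.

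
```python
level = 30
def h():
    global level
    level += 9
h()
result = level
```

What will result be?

Step 1: level = 30 globally.
Step 2: h() modifies global level: level += 9 = 39.
Step 3: result = 39

The answer is 39.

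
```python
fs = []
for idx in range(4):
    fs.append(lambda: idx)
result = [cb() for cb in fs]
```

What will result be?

Step 1: All 4 lambdas share the same variable idx.
Step 2: After the loop, idx = 3.
Step 3: Each call returns 3. result = [3, 3, 3, 3]

The answer is [3, 3, 3, 3].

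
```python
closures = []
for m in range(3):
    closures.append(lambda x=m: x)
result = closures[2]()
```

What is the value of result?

Step 1: Default argument x=m captures m's value at each iteration.
Step 2: closures[2] captured x = 2 when m was 2.
Step 3: result = 2

The answer is 2.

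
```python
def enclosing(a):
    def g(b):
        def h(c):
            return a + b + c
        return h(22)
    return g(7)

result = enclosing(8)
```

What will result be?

Step 1: a = 8, b = 7, c = 22 across three nested scopes.
Step 2: h() accesses all three via LEGB rule.
Step 3: result = 8 + 7 + 22 = 37

The answer is 37.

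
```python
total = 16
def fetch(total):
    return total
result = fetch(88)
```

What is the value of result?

Step 1: Global total = 16.
Step 2: fetch(88) takes parameter total = 88, which shadows the global.
Step 3: result = 88

The answer is 88.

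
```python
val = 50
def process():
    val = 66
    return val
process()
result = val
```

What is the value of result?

Step 1: val = 50 globally.
Step 2: process() creates a LOCAL val = 66 (no global keyword!).
Step 3: The global val is unchanged. result = 50

The answer is 50.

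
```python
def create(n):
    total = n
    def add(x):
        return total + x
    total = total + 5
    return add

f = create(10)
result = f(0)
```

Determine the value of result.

Step 1: create(10) sets total = 10, then total = 10 + 5 = 15.
Step 2: Closures capture by reference, so add sees total = 15.
Step 3: f(0) returns 15 + 0 = 15

The answer is 15.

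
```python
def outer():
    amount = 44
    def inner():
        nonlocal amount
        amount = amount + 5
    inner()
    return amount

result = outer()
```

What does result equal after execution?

Step 1: outer() sets amount = 44.
Step 2: inner() uses nonlocal to modify amount in outer's scope: amount = 44 + 5 = 49.
Step 3: outer() returns the modified amount = 49

The answer is 49.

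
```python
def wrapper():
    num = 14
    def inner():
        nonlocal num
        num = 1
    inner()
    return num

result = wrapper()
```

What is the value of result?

Step 1: wrapper() sets num = 14.
Step 2: inner() uses nonlocal to reassign num = 1.
Step 3: result = 1

The answer is 1.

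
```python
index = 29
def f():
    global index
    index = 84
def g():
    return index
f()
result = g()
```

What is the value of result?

Step 1: index = 29.
Step 2: f() sets global index = 84.
Step 3: g() reads global index = 84. result = 84

The answer is 84.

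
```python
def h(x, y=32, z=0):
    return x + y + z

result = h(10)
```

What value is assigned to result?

Step 1: h(10) uses defaults y = 32, z = 0.
Step 2: Returns 10 + 32 + 0 = 42.
Step 3: result = 42

The answer is 42.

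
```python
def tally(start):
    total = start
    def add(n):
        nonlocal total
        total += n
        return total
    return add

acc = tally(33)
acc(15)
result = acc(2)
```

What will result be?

Step 1: tally(33) creates closure with total = 33.
Step 2: First acc(15): total = 33 + 15 = 48.
Step 3: Second acc(2): total = 48 + 2 = 50. result = 50

The answer is 50.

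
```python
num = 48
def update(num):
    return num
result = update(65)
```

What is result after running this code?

Step 1: Global num = 48.
Step 2: update(65) takes parameter num = 65, which shadows the global.
Step 3: result = 65

The answer is 65.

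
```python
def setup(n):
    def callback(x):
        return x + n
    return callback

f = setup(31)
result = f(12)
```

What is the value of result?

Step 1: setup(31) creates a closure that captures n = 31.
Step 2: f(12) calls the closure with x = 12, returning 12 + 31 = 43.
Step 3: result = 43

The answer is 43.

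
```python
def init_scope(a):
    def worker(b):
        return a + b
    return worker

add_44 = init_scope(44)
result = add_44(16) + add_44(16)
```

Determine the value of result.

Step 1: add_44 captures a = 44.
Step 2: add_44(16) = 44 + 16 = 60, called twice.
Step 3: result = 60 + 60 = 120

The answer is 120.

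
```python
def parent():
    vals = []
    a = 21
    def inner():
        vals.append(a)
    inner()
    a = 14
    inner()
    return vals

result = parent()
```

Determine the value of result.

Step 1: a = 21. inner() appends current a to vals.
Step 2: First inner(): appends 21. Then a = 14.
Step 3: Second inner(): appends 14 (closure sees updated a). result = [21, 14]

The answer is [21, 14].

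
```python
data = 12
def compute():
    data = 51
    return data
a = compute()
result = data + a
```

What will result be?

Step 1: Global data = 12. compute() returns local data = 51.
Step 2: a = 51. Global data still = 12.
Step 3: result = 12 + 51 = 63

The answer is 63.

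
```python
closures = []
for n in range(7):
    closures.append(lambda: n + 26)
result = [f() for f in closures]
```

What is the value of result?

Step 1: All lambdas capture n by reference. After the loop, n = 6.
Step 2: Each call returns 6 + 26 = 32.
Step 3: result = [32, 32, 32, 32, 32, 32, 32]

The answer is [32, 32, 32, 32, 32, 32, 32].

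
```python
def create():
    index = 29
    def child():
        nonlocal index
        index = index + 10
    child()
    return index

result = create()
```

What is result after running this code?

Step 1: create() sets index = 29.
Step 2: child() uses nonlocal to modify index in create's scope: index = 29 + 10 = 39.
Step 3: create() returns the modified index = 39

The answer is 39.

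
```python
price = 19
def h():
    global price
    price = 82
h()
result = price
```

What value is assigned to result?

Step 1: price = 19 globally.
Step 2: h() declares global price and sets it to 82.
Step 3: After h(), global price = 82. result = 82

The answer is 82.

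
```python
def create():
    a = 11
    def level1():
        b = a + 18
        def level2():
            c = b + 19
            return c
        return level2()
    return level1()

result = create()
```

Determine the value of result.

Step 1: a = 11. b = a + 18 = 29.
Step 2: c = b + 19 = 29 + 19 = 48.
Step 3: result = 48

The answer is 48.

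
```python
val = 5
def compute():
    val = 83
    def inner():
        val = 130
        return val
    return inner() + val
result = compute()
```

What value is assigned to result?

Step 1: compute() has local val = 83. inner() has local val = 130.
Step 2: inner() returns its local val = 130.
Step 3: compute() returns 130 + its own val (83) = 213

The answer is 213.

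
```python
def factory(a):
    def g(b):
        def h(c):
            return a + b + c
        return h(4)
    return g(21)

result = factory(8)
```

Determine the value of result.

Step 1: a = 8, b = 21, c = 4 across three nested scopes.
Step 2: h() accesses all three via LEGB rule.
Step 3: result = 8 + 21 + 4 = 33

The answer is 33.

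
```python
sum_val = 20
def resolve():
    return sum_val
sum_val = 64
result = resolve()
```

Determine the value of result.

Step 1: sum_val is first set to 20, then reassigned to 64.
Step 2: resolve() is called after the reassignment, so it looks up the current global sum_val = 64.
Step 3: result = 64

The answer is 64.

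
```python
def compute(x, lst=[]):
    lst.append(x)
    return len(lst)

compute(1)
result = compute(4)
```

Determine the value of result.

Step 1: Mutable default list persists between calls.
Step 2: First call: lst = [1], len = 1. Second call: lst = [1, 4], len = 2.
Step 3: result = 2

The answer is 2.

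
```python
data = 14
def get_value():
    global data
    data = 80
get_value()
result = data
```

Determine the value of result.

Step 1: data = 14 globally.
Step 2: get_value() declares global data and sets it to 80.
Step 3: After get_value(), global data = 80. result = 80

The answer is 80.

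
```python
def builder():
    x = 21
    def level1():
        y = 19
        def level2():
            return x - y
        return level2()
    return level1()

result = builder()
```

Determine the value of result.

Step 1: x = 21 in builder. y = 19 in level1.
Step 2: level2() reads x = 21 and y = 19 from enclosing scopes.
Step 3: result = 21 - 19 = 2

The answer is 2.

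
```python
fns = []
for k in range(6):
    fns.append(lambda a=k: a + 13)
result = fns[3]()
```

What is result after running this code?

Step 1: Default argument a=k captures k's value at definition time.
Step 2: fns[3] was defined when k = 3, so a defaults to 3.
Step 3: result = 3 + 13 = 16 (default arg fixes the late binding issue)

The answer is 16.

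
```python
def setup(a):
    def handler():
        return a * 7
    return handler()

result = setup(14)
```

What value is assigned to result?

Step 1: setup(14) binds parameter a = 14.
Step 2: handler() accesses a = 14 from enclosing scope.
Step 3: result = 14 * 7 = 98

The answer is 98.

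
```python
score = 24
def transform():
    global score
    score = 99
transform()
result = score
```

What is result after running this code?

Step 1: score = 24 globally.
Step 2: transform() declares global score and sets it to 99.
Step 3: After transform(), global score = 99. result = 99

The answer is 99.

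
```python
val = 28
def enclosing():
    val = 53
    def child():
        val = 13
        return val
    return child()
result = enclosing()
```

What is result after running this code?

Step 1: Three scopes define val: global (28), enclosing (53), child (13).
Step 2: child() has its own local val = 13, which shadows both enclosing and global.
Step 3: result = 13 (local wins in LEGB)

The answer is 13.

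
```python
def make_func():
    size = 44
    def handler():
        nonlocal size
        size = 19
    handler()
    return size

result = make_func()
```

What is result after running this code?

Step 1: make_func() sets size = 44.
Step 2: handler() uses nonlocal to reassign size = 19.
Step 3: result = 19

The answer is 19.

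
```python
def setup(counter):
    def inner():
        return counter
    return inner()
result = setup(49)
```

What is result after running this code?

Step 1: setup(49) binds parameter counter = 49.
Step 2: inner() looks up counter in enclosing scope and finds the parameter counter = 49.
Step 3: result = 49

The answer is 49.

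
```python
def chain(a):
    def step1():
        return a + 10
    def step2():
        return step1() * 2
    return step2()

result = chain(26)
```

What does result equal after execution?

Step 1: chain(26) captures a = 26.
Step 2: step2() calls step1() which returns 26 + 10 = 36.
Step 3: step2() returns 36 * 2 = 72

The answer is 72.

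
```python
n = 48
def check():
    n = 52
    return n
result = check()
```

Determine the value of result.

Step 1: Global n = 48.
Step 2: check() creates local n = 52, shadowing the global.
Step 3: Returns local n = 52. result = 52

The answer is 52.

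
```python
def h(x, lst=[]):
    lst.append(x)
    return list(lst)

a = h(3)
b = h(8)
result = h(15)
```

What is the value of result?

Step 1: Default list is shared. list() creates copies for return values.
Step 2: Internal list grows: [3] -> [3, 8] -> [3, 8, 15].
Step 3: result = [3, 8, 15]

The answer is [3, 8, 15].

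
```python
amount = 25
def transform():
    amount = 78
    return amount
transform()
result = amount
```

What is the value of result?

Step 1: amount = 25 globally.
Step 2: transform() creates a LOCAL amount = 78 (no global keyword!).
Step 3: The global amount is unchanged. result = 25

The answer is 25.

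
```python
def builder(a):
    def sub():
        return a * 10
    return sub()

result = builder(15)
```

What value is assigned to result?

Step 1: builder(15) binds parameter a = 15.
Step 2: sub() accesses a = 15 from enclosing scope.
Step 3: result = 15 * 10 = 150

The answer is 150.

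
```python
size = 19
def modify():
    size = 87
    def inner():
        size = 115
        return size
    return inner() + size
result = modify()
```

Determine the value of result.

Step 1: modify() has local size = 87. inner() has local size = 115.
Step 2: inner() returns its local size = 115.
Step 3: modify() returns 115 + its own size (87) = 202

The answer is 202.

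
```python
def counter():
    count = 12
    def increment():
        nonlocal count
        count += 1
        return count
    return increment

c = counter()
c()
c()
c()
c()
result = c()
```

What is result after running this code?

Step 1: counter() creates closure with count = 12.
Step 2: Each c() call increments count via nonlocal. After 5 calls: 12 + 5 = 17.
Step 3: result = 17

The answer is 17.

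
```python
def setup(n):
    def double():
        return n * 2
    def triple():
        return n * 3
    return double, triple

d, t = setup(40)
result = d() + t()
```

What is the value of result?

Step 1: Both closures capture the same n = 40.
Step 2: d() = 40 * 2 = 80, t() = 40 * 3 = 120.
Step 3: result = 80 + 120 = 200

The answer is 200.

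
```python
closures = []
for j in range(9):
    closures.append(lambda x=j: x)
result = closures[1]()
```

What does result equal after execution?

Step 1: Default argument x=j captures j's value at each iteration.
Step 2: closures[1] captured x = 1 when j was 1.
Step 3: result = 1

The answer is 1.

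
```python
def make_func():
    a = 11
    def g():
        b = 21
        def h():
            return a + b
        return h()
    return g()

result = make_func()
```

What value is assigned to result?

Step 1: make_func() defines a = 11. g() defines b = 21.
Step 2: h() accesses both from enclosing scopes: a = 11, b = 21.
Step 3: result = 11 + 21 = 32

The answer is 32.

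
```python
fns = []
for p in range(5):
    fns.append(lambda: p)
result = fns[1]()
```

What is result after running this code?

Step 1: The loop creates 5 lambdas, all referencing the same variable p.
Step 2: After the loop, p = 4 (final value).
Step 3: fns[1]() looks up p at call time and finds 4. This is the late binding gotcha. result = 4

The answer is 4.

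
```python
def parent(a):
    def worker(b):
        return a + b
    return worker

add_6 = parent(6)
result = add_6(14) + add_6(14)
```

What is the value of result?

Step 1: add_6 captures a = 6.
Step 2: add_6(14) = 6 + 14 = 20, called twice.
Step 3: result = 20 + 20 = 40

The answer is 40.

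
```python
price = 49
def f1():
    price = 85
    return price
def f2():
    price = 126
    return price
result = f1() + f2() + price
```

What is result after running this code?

Step 1: Each function shadows global price with its own local.
Step 2: f1() returns 85, f2() returns 126.
Step 3: Global price = 49 is unchanged. result = 85 + 126 + 49 = 260

The answer is 260.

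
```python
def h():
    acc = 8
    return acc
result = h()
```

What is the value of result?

Step 1: h() defines acc = 8 in its local scope.
Step 2: return acc finds the local variable acc = 8.
Step 3: result = 8

The answer is 8.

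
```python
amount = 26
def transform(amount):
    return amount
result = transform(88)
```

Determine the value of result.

Step 1: Global amount = 26.
Step 2: transform(88) takes parameter amount = 88, which shadows the global.
Step 3: result = 88

The answer is 88.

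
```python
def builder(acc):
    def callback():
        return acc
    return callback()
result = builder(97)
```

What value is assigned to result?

Step 1: builder(97) binds parameter acc = 97.
Step 2: callback() looks up acc in enclosing scope and finds the parameter acc = 97.
Step 3: result = 97

The answer is 97.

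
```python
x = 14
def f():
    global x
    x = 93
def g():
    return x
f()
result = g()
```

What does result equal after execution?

Step 1: x = 14.
Step 2: f() sets global x = 93.
Step 3: g() reads global x = 93. result = 93

The answer is 93.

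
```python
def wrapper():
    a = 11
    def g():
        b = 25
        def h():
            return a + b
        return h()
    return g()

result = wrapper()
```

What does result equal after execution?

Step 1: wrapper() defines a = 11. g() defines b = 25.
Step 2: h() accesses both from enclosing scopes: a = 11, b = 25.
Step 3: result = 11 + 25 = 36

The answer is 36.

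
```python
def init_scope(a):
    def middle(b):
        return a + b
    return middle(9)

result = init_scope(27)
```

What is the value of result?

Step 1: init_scope(27) passes a = 27.
Step 2: middle(9) has b = 9, reads a = 27 from enclosing.
Step 3: result = 27 + 9 = 36

The answer is 36.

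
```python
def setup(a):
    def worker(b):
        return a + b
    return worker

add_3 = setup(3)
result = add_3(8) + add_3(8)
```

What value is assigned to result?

Step 1: add_3 captures a = 3.
Step 2: add_3(8) = 3 + 8 = 11, called twice.
Step 3: result = 11 + 11 = 22

The answer is 22.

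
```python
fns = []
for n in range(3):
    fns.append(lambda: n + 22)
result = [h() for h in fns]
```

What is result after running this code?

Step 1: All lambdas capture n by reference. After the loop, n = 2.
Step 2: Each call returns 2 + 22 = 24.
Step 3: result = [24, 24, 24]

The answer is [24, 24, 24].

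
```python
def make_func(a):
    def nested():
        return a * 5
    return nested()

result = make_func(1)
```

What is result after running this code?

Step 1: make_func(1) binds parameter a = 1.
Step 2: nested() accesses a = 1 from enclosing scope.
Step 3: result = 1 * 5 = 5

The answer is 5.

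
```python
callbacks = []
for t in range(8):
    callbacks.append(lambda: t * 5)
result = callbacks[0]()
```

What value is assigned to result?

Step 1: All lambdas reference the same variable t (late binding).
Step 2: After the loop, t = 7. Every lambda returns t * 5.
Step 3: callbacks[0]() = 7 * 5 = 35

The answer is 35.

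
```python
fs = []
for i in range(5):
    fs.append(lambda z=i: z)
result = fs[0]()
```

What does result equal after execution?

Step 1: Default argument z=i captures i's value at each iteration.
Step 2: fs[0] captured z = 0 when i was 0.
Step 3: result = 0

The answer is 0.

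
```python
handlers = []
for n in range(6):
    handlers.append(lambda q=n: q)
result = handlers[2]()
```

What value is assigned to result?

Step 1: Default argument q=n captures n's value at each iteration.
Step 2: handlers[2] captured q = 2 when n was 2.
Step 3: result = 2

The answer is 2.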